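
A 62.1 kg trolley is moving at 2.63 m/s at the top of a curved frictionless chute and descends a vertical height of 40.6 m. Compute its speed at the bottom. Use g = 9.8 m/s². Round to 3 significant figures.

v = 28.3 m/s

Energy conservation between the two points: ½mv₀² + mgh = ½mv²
The mass cancels from both sides.
v² = v₀² + 2gh = (2.63)² + 2(9.8)(40.6) = 802.68
v = √802.68 = 28.33 m/s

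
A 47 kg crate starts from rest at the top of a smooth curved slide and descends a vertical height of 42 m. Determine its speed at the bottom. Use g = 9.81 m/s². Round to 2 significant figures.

v = 29 m/s

By conservation of mechanical energy, mgh = ½mv²
v = √(2gh) = √(2 × 9.81 × 42) = √824.04 = 28.71 m/s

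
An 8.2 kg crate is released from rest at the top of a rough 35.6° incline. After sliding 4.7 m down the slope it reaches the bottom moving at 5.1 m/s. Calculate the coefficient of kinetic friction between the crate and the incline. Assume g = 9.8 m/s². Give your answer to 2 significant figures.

mgh = ½mv² + μ_k (mg cosθ) L, with h = L sinθ
mgL sinθ = 219.86 J; ½mv² = 106.64 J
W_f = 219.86 − 106.64 = 113.2 J
μ_k = W_f/(mg cosθ · L) = 113.2/(65.34 × 4.7) = 0.3687

μ_k = 0.37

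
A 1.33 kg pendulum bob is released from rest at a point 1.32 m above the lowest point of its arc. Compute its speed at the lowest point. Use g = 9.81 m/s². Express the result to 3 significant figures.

v = 5.09 m/s

Energy conservation between the two points: mgh = ½mv²
v = √(2gh) = √(2 × 9.81 × 1.32) = √25.898 = 5.089 m/s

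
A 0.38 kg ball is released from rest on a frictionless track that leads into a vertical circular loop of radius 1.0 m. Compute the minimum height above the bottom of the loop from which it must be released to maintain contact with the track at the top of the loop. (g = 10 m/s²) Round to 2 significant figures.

At the top, for minimum speed gravity alone supplies the centripetal force: mg = mv_top²/r ⇒ v_top² = gr = 10.00 m²/s²
Energy conservation from release height h to the top (height 2r): mgh = ½mv_top² + mg(2r)
h = v_top²/(2g) + 2r = r/2 + 2r = 5r/2 = 2.500 m

h = 2.5 m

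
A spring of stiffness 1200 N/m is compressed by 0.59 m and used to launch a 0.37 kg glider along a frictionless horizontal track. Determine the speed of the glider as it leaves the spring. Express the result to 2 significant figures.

The glider leaves the spring when the spring is at natural length, so ½kx² = ½mv²
v = x√(k/m) = 0.59 × √(1200/0.37) = 33.60 m/s

v = 34 m/s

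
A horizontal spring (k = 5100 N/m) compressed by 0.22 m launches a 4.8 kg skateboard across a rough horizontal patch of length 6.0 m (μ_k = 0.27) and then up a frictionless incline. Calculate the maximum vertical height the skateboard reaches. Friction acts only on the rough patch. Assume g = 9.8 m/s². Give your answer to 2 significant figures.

Spring energy: E₀ = ½kx² = ½(5100)(0.22)² = 123.42 J
Friction: W_f = μ_k mg d = (0.27)(4.8)(9.8)(6.0) = 76.20 J
Energy at base of ramp: E = 123.42 − 76.20 = 47.215 J
At max height all remaining energy is PE: mgh = E ⇒ h = E/(mg) = 47.215/(4.8 × 9.8) = 1.004 m

h = 1.0 m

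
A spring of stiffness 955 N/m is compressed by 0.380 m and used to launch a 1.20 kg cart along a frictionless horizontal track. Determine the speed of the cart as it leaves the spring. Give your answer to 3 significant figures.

Spring PE converts entirely to kinetic energy: ½kx² = ½mv²
v = x√(k/m) = 0.380 × √(955/1.20) = 10.72 m/s

v = 10.7 m/s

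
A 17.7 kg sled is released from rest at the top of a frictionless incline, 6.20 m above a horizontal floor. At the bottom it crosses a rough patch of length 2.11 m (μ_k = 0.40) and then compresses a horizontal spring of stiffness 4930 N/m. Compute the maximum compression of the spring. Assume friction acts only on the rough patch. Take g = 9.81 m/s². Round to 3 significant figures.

x = 0.614 m

Initial energy: E₁ = mgh = (17.7)(9.81)(6.20) = 1076.5 J
Friction removes W_f = μ_k mg d = (0.40)(17.7)(9.81)(2.11) = 146.5 J
Energy reaching the spring: E = 1076.5 − 146.5 = 930.00 J
At max compression ½kx² = E ⇒ x = √(2E/k) = √(2 × 930.00/4930) = 0.6142 m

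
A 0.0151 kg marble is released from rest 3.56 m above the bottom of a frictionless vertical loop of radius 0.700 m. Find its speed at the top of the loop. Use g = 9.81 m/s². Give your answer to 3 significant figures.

v = 6.51 m/s

Energy conservation: mgh = ½mv_top² + mg(2r)
v_top² = 2g(h − 2r) = 2(9.81)(3.56 − 1.400) = 42.38
v_top = 6.510 m/s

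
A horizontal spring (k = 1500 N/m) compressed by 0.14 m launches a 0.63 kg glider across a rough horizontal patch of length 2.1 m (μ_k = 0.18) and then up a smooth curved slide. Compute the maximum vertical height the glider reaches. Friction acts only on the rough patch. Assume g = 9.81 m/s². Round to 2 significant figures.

h = 2.0 m

Spring energy: E₀ = ½kx² = ½(1500)(0.14)² = 14.700 J
Friction: W_f = μ_k mg d = (0.18)(0.63)(9.81)(2.1) = 2.336 J
Energy at base of ramp: E = 14.700 − 2.336 = 12.364 J
At max height all remaining energy is PE: mgh = E ⇒ h = E/(mg) = 12.364/(0.63 × 9.81) = 2.001 m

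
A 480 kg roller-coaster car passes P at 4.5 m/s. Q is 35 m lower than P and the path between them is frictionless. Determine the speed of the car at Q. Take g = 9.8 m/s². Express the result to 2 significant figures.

Equating total energy at the two states: ½mv₀² + mgh = ½mv²
v² = v₀² + 2gh = (4.5)² + 2(9.8)(35) = 706.25
v = √706.25 = 26.58 m/s

v = 27 m/s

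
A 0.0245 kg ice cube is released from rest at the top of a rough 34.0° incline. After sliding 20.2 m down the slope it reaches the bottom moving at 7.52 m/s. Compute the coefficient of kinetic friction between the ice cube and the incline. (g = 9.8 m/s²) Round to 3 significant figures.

Energy balance down the incline: mg L sinθ − ½mv² = μ_k (mg cosθ) L
mgL sinθ = 2.7121 J; ½mv² = 0.69274 J
W_f = 2.7121 − 0.69274 = 2.019 J
μ_k = W_f/(mg cosθ · L) = 2.019/(0.1991 × 20.2) = 0.5022

μ_k = 0.502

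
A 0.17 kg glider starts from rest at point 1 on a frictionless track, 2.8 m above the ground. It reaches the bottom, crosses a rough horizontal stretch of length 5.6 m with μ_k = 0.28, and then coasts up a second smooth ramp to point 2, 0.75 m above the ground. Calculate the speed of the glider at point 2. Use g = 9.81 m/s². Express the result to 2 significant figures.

v = 3.1 m/s

Energy at 1: mgh₁ = (0.17)(9.81)(2.8) = 4.6696 J
Friction loss: W_f = μ_k mg d = 2.615 J
At 2: ½mv² + mgh₂ = mgh₁ − W_f
½mv² = 4.6696 − 2.615 − 1.2508 = 0.80383 J
v = √(2 × 0.80383/0.17) = 3.075 m/s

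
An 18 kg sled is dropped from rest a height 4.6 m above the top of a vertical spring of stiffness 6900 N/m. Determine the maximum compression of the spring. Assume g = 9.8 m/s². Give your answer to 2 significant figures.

x = 0.51 m

Let x be the compression. The total drop is H + x, and the sled is instantaneously at rest at max compression, so energy conservation gives:
mg(H + x) = ½kx²
½(6900)x² − (18)(9.8)x − (18)(9.8)(4.6) = 0
3450x² − 176.4x − 811.4 = 0
x = [176.4 + √(31117 + 1.1198e+07)]/(2 × 3450) = 0.5112 m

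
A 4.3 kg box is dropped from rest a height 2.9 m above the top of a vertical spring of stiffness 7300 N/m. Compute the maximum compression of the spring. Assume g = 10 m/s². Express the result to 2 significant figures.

x = 0.19 m

Take the reference level at the top of the uncompressed spring. At max compression the box has fallen H + x and is momentarily at rest:
mg(H + x) = ½kx²
½(7300)x² − (4.3)(10)x − (4.3)(10)(2.9) = 0
3650x² − 43.00x − 124.7 = 0
x = [43.00 + √(1849 + 1.8206e+06)]/(2 × 3650) = 0.1908 m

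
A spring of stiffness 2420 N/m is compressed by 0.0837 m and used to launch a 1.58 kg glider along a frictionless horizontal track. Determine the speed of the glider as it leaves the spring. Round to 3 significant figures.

The glider leaves the spring when the spring is at natural length, so ½kx² = ½mv²
v = x√(k/m) = 0.0837 × √(2420/1.58) = 3.276 m/s

v = 3.28 m/s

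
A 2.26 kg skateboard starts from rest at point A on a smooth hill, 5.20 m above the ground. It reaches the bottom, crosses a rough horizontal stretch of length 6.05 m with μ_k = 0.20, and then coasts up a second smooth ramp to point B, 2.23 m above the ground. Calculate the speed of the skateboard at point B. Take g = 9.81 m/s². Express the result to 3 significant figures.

Energy at A: mgh₁ = (2.26)(9.81)(5.20) = 115.29 J
Friction loss: W_f = μ_k mg d = 26.83 J
At B: ½mv² + mgh₂ = mgh₁ − W_f
½mv² = 115.29 − 26.83 − 49.440 = 39.020 J
v = √(2 × 39.020/2.26) = 5.876 m/s

v = 5.88 m/s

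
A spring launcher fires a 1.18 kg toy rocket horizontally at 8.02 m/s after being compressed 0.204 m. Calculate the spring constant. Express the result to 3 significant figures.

k = 1820 N/m

Spring PE at full compression equals KE at release: ½kx² = ½mv²
k = mv²/x² = (1.18)(8.02)²/(0.204)² = 1824 N/m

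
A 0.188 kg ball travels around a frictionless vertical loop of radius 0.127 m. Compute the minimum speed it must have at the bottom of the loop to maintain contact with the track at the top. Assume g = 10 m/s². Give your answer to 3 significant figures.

v = 2.52 m/s

At the top: mg = mv_top²/r ⇒ v_top² = gr = 1.270 m²/s²
Energy from bottom to top (height 2r): ½mv_bot² = ½mv_top² + mg(2r)
v_bot² = gr + 4gr = 5gr = 6.350
v_bot = √(5gr) = 2.520 m/s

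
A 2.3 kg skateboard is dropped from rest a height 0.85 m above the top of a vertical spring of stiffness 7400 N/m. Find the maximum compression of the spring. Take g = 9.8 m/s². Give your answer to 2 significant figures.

x = 0.075 m

Measuring PE from the top of the relaxed spring, at max compression the skateboard has dropped H + x with zero KE, so:
mg(H + x) = ½kx²
½(7400)x² − (2.3)(9.8)x − (2.3)(9.8)(0.85) = 0
3700x² − 22.54x − 19.16 = 0
x = [22.54 + √(508.1 + 283553)]/(2 × 3700) = 0.07507 m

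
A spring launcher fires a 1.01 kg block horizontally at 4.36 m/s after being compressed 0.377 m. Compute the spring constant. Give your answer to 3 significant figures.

½kx² = ½mv²
k = mv²/x² = (1.01)(4.36)²/(0.377)² = 135.1 N/m

k = 135 N/m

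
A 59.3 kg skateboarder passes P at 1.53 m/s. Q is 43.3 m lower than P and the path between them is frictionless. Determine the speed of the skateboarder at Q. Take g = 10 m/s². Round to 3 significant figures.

v = 29.5 m/s

By conservation of mechanical energy, ½mv₀² + mgh = ½mv²
v² = v₀² + 2gh = (1.53)² + 2(10)(43.3) = 868.34
v = √868.34 = 29.47 m/s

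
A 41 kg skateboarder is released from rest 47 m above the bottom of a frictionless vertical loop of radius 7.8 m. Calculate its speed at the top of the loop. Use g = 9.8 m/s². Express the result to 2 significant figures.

v = 25 m/s

Energy conservation: mgh = ½mv_top² + mg(2r)
v_top² = 2g(h − 2r) = 2(9.8)(47 − 15.60) = 615.4
v_top = 24.81 m/s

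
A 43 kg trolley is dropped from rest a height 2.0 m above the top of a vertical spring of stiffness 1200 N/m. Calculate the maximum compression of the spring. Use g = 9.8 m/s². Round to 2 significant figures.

x = 1.6 m

Let x be the compression. The total drop is H + x, and the trolley is instantaneously at rest at max compression, so energy conservation gives:
mg(H + x) = ½kx²
½(1200)x² − (43)(9.8)x − (43)(9.8)(2.0) = 0
600.0x² − 421.4x − 842.8 = 0
x = [421.4 + √(177578 + 2.0227e+06)]/(2 × 600.0) = 1.587 m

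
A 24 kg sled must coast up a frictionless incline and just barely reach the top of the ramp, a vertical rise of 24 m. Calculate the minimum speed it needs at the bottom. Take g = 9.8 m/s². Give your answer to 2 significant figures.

At the top it is momentarily at rest, so all KE converts to PE: ½mv² = mgh
v = √(2gh) = √(2 × 9.8 × 24) = 21.69 m/s

v = 22 m/s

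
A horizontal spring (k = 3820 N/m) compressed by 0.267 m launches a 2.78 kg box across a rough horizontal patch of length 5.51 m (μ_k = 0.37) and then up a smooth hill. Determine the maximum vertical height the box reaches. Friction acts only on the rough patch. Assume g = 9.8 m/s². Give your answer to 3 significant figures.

h = 2.96 m

Spring energy: E₀ = ½kx² = ½(3820)(0.267)² = 136.16 J
Friction: W_f = μ_k mg d = (0.37)(2.78)(9.8)(5.51) = 55.54 J
Energy at base of ramp: E = 136.16 − 55.54 = 80.620 J
At max height all remaining energy is PE: mgh = E ⇒ h = E/(mg) = 80.620/(2.78 × 9.8) = 2.959 m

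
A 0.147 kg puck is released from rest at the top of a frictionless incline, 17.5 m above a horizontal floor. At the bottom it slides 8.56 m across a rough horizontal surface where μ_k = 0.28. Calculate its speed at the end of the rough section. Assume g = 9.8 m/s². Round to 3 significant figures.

v = 17.2 m/s

Energy bookkeeping (friction removes W_f = μ_k N d):
mgh = ½mv² + μ_k m g d
W_f = μ_k mg d = (0.28)(0.147)(9.8)(8.56) = 3.453 J
½mv² = mgh − W_f = 25.211 − 3.453 = 21.758 J
v = √(2 × 21.758/0.147) = 17.21 m/s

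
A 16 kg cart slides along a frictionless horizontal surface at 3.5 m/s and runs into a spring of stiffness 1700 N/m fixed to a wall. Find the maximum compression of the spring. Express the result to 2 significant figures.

x = 0.34 m

At max compression the cart is momentarily at rest: ½mv² = ½kx²
x = v√(m/k) = 3.5 × √(16/1700) = 0.3395 m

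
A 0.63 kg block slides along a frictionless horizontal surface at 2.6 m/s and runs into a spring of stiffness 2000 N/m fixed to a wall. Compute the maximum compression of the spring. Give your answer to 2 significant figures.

All KE is stored as spring PE at maximum compression: ½mv² = ½kx²
x = v√(m/k) = 2.6 × √(0.63/2000) = 0.04615 m

x = 0.046 m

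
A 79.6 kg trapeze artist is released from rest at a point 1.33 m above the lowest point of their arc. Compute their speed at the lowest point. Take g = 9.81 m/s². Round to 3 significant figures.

v = 5.11 m/s

Mechanical energy is conserved (no friction): mgh = ½mv²
The mass cancels from both sides.
v = √(2gh) = √(2 × 9.81 × 1.33) = √26.095 = 5.108 m/s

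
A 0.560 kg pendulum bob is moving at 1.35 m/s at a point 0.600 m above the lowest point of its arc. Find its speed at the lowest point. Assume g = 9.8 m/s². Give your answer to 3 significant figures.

By conservation of mechanical energy, ½mv₀² + mgh = ½mv²
v² = v₀² + 2gh = (1.35)² + 2(9.8)(0.600) = 13.582
v = √13.582 = 3.685 m/s

v = 3.69 m/s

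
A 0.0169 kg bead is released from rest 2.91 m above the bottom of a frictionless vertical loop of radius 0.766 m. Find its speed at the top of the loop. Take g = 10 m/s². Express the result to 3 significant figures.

v = 5.25 m/s

Energy conservation: mgh = ½mv_top² + mg(2r)
v_top² = 2g(h − 2r) = 2(10)(2.91 − 1.532) = 27.56
v_top = 5.250 m/s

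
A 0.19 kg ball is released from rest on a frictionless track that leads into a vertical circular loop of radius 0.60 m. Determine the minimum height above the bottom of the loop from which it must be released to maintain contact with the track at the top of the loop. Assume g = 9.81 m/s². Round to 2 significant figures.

At the top, for minimum speed gravity alone supplies the centripetal force: mg = mv_top²/r ⇒ v_top² = gr = 5.886 m²/s²
Energy conservation from release height h to the top (height 2r): mgh = ½mv_top² + mg(2r)
h = v_top²/(2g) + 2r = r/2 + 2r = 5r/2 = 1.500 m

h = 1.5 m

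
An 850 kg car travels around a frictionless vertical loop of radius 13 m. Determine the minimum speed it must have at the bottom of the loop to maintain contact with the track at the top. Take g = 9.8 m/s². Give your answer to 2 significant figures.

v = 25 m/s

At the top: mg = mv_top²/r ⇒ v_top² = gr = 127.4 m²/s²
Energy from bottom to top (height 2r): ½mv_bot² = ½mv_top² + mg(2r)
v_bot² = gr + 4gr = 5gr = 637.0
v_bot = √(5gr) = 25.24 m/s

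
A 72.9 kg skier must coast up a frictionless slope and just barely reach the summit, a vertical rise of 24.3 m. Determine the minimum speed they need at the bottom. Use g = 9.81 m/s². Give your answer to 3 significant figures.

At the top they are momentarily at rest, so all KE converts to PE: ½mv² = mgh
v = √(2gh) = √(2 × 9.81 × 24.3) = 21.83 m/s

v = 21.8 m/s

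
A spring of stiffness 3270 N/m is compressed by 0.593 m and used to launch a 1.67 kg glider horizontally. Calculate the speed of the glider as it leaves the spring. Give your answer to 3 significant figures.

Conservation of energy: ½kx² = ½mv²
v = x√(k/m) = 0.593 × √(3270/1.67) = 26.24 m/s

v = 26.2 m/s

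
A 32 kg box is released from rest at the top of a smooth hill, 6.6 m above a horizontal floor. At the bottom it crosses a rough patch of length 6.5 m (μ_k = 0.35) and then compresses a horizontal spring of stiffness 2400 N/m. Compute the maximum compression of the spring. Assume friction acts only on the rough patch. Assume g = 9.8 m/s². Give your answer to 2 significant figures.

x = 1.1 m

Initial energy: E₁ = mgh = (32)(9.8)(6.6) = 2069.8 J
Friction removes W_f = μ_k mg d = (0.35)(32)(9.8)(6.5) = 713.4 J
Energy reaching the spring: E = 2069.8 − 713.4 = 1356.3 J
At max compression ½kx² = E ⇒ x = √(2E/k) = √(2 × 1356.3/2400) = 1.063 m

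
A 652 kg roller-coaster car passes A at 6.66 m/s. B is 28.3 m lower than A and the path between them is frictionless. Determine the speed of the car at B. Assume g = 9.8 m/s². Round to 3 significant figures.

Mechanical energy is conserved (no friction): ½mv₀² + mgh = ½mv²
v² = v₀² + 2gh = (6.66)² + 2(9.8)(28.3) = 599.04
v = √599.04 = 24.48 m/s

v = 24.5 m/s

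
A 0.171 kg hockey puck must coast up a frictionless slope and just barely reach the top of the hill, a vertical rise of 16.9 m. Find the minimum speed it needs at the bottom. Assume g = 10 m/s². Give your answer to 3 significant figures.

At the top it is momentarily at rest, so all KE converts to PE: ½mv² = mgh
v = √(2gh) = √(2 × 10 × 16.9) = 18.38 m/s

v = 18.4 m/s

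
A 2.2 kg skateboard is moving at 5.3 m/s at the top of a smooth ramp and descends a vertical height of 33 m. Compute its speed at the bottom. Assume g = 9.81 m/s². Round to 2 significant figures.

Equating total energy at the two states: ½mv₀² + mgh = ½mv²
The mass cancels from both sides.
v² = v₀² + 2gh = (5.3)² + 2(9.81)(33) = 675.55
v = √675.55 = 25.99 m/s

v = 26 m/s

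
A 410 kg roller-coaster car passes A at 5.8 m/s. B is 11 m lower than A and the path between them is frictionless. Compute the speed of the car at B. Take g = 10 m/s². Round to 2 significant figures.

Equating total energy at the two states: ½mv₀² + mgh = ½mv²
The mass cancels from both sides.
v² = v₀² + 2gh = (5.8)² + 2(10)(11) = 253.64
v = √253.64 = 15.93 m/s

v = 16 m/s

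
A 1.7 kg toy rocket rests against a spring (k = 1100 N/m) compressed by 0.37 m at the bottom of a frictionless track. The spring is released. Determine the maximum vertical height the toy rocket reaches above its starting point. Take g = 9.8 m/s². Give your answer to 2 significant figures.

h = 4.5 m

At maximum height the toy rocket is at rest, so ½kx² = mgh
h = kx²/(2mg) = (1100)(0.37)²/(2 × 1.7 × 9.8) = 4.520 m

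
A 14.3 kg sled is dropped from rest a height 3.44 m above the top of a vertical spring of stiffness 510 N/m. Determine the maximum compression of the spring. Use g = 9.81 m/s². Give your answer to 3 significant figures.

x = 1.68 m

Measuring PE from the top of the relaxed spring, at max compression the sled has dropped H + x with zero KE, so:
mg(H + x) = ½kx²
½(510)x² − (14.3)(9.81)x − (14.3)(9.81)(3.44) = 0
255.0x² − 140.3x − 482.6 = 0
x = [140.3 + √(19679 + 492225)]/(2 × 255.0) = 1.678 m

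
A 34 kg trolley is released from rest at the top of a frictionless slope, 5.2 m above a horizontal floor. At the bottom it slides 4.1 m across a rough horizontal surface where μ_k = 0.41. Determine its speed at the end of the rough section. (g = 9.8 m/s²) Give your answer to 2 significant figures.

Energy bookkeeping (friction removes W_f = μ_k N d):
mgh = ½mv² + μ_k m g d
W_f = μ_k mg d = (0.41)(34)(9.8)(4.1) = 560.1 J
½mv² = mgh − W_f = 1732.6 − 560.1 = 1172.5 J
v = √(2 × 1172.5/34) = 8.305 m/s

v = 8.3 m/s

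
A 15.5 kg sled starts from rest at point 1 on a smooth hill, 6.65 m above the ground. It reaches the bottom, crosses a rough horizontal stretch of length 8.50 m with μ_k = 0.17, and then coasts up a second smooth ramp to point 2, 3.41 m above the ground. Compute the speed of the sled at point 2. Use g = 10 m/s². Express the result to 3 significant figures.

v = 5.99 m/s

Energy at 1: mgh₁ = (15.5)(10)(6.65) = 1030.8 J
Friction loss: W_f = μ_k mg d = 224.0 J
At 2: ½mv² + mgh₂ = mgh₁ − W_f
½mv² = 1030.8 − 224.0 − 528.55 = 278.23 J
v = √(2 × 278.23/15.5) = 5.992 m/s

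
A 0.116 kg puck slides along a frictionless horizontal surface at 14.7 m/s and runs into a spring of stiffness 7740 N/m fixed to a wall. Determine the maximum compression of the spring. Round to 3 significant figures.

Conservation of energy between contact and max compression: ½mv² = ½kx²
x = v√(m/k) = 14.7 × √(0.116/7740) = 0.05691 m

x = 0.0569 m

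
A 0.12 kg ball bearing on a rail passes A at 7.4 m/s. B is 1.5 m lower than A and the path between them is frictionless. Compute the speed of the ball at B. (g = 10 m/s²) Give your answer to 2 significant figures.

v = 9.2 m/s

Mechanical energy is conserved (no friction): ½mv₀² + mgh = ½mv²
The mass cancels from both sides.
v² = v₀² + 2gh = (7.4)² + 2(10)(1.5) = 84.760
v = √84.760 = 9.207 m/s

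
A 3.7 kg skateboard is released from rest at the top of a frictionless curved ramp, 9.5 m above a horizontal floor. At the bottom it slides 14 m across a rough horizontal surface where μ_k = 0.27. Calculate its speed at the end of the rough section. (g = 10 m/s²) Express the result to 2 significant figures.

Energy at the top = energy at the end + work done against friction:
mgh = ½mv² + μ_k m g d
W_f = μ_k mg d = (0.27)(3.7)(10)(14) = 139.9 J
½mv² = mgh − W_f = 351.50 − 139.9 = 211.64 J
v = √(2 × 211.64/3.7) = 10.70 m/s

v = 11 m/s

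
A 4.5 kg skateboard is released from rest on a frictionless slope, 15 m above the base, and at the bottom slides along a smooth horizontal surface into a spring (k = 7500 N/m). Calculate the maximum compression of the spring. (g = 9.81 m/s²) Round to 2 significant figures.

At max compression the skateboard is momentarily at rest: mgh = ½kx²
x = √(2mgh/k) = √(2 × 4.5 × 9.81 × 15 / 7500) = 0.4202 m

x = 0.42 m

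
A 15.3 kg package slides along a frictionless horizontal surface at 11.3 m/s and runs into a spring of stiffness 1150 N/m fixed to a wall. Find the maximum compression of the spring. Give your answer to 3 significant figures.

x = 1.30 m

Conservation of energy between contact and max compression: ½mv² = ½kx²
x = v√(m/k) = 11.3 × √(15.3/1150) = 1.303 m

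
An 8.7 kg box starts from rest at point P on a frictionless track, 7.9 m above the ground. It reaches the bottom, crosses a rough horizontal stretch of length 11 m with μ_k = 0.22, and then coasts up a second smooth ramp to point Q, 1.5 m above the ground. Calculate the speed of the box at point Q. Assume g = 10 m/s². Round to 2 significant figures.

Energy at P: mgh₁ = (8.7)(10)(7.9) = 687.30 J
Friction loss: W_f = μ_k mg d = 210.5 J
At Q: ½mv² + mgh₂ = mgh₁ − W_f
½mv² = 687.30 − 210.5 − 130.50 = 346.26 J
v = √(2 × 346.26/8.7) = 8.922 m/s

v = 8.9 m/s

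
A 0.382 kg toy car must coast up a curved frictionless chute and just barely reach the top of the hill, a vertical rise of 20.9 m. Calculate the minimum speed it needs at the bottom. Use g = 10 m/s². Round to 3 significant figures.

v = 20.4 m/s

At the top it is momentarily at rest, so all KE converts to PE: ½mv² = mgh
v = √(2gh) = √(2 × 10 × 20.9) = 20.45 m/s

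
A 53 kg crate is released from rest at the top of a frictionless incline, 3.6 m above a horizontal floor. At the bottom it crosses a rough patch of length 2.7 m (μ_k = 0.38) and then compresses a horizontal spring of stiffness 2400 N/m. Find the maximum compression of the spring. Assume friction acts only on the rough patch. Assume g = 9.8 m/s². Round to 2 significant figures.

x = 1.1 m

Initial energy: E₁ = mgh = (53)(9.8)(3.6) = 1869.8 J
Friction removes W_f = μ_k mg d = (0.38)(53)(9.8)(2.7) = 532.9 J
Energy reaching the spring: E = 1869.8 − 532.9 = 1336.9 J
At max compression ½kx² = E ⇒ x = √(2E/k) = √(2 × 1336.9/2400) = 1.056 m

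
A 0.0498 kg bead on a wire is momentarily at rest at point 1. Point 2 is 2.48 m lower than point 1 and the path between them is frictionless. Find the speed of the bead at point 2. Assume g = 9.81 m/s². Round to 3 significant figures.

By conservation of mechanical energy, mgh = ½mv²
v = √(2gh) = √(2 × 9.81 × 2.48) = √48.658 = 6.975 m/s

v = 6.98 m/s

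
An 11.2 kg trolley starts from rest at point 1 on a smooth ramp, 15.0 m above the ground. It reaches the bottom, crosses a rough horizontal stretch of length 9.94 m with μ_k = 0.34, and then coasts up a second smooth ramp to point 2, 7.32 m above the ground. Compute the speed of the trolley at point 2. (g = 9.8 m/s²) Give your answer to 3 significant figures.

v = 9.18 m/s

Energy at 1: mgh₁ = (11.2)(9.8)(15.0) = 1646.4 J
Friction loss: W_f = μ_k mg d = 370.9 J
At 2: ½mv² + mgh₂ = mgh₁ − W_f
½mv² = 1646.4 − 370.9 − 803.44 = 472.01 J
v = √(2 × 472.01/11.2) = 9.181 m/s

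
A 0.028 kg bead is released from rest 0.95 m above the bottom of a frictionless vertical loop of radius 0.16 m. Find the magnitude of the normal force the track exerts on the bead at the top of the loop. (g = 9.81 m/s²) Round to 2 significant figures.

Energy from release to top (height 2r): mgh = ½mv_top² + mg(2r)
v_top² = 2g(h − 2r) = 2(9.81)(0.95 − 0.3200) = 12.361 m²/s²
At the top, both N and weight point toward the centre: N + mg = mv_top²/r
N = m(v_top²/r − g) = 0.028(12.361/0.16 − 9.81) = 1.888 N

N = 1.9 N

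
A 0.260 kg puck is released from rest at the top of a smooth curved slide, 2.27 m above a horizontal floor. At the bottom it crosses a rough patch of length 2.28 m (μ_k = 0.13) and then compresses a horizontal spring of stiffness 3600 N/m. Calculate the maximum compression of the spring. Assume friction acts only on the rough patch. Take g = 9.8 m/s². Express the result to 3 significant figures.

Initial energy: E₁ = mgh = (0.260)(9.8)(2.27) = 5.7840 J
Friction removes W_f = μ_k mg d = (0.13)(0.260)(9.8)(2.28) = 0.7552 J
Energy reaching the spring: E = 5.7840 − 0.7552 = 5.0287 J
At max compression ½kx² = E ⇒ x = √(2E/k) = √(2 × 5.0287/3600) = 0.05286 m

x = 0.0529 m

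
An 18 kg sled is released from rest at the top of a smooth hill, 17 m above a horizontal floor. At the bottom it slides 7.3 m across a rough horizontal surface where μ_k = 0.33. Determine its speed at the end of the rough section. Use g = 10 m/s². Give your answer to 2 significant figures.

Energy at the top = energy at the end + work done against friction:
mgh = ½mv² + μ_k m g d
W_f = μ_k mg d = (0.33)(18)(10)(7.3) = 433.6 J
½mv² = mgh − W_f = 3060.0 − 433.6 = 2626.4 J
v = √(2 × 2626.4/18) = 17.08 m/s

v = 17 m/s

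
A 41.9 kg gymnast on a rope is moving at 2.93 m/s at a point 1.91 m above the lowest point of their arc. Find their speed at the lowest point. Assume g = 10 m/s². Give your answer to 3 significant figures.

Energy conservation between the two points: ½mv₀² + mgh = ½mv²
v² = v₀² + 2gh = (2.93)² + 2(10)(1.91) = 46.785
v = √46.785 = 6.840 m/s

v = 6.84 m/s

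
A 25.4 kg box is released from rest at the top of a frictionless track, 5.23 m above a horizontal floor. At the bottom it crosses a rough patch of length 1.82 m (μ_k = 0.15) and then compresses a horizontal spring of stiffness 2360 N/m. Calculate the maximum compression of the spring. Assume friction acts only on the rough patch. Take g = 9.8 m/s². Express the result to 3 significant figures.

x = 1.02 m

Initial energy: E₁ = mgh = (25.4)(9.8)(5.23) = 1301.9 J
Friction removes W_f = μ_k mg d = (0.15)(25.4)(9.8)(1.82) = 67.96 J
Energy reaching the spring: E = 1301.9 − 67.96 = 1233.9 J
At max compression ½kx² = E ⇒ x = √(2E/k) = √(2 × 1233.9/2360) = 1.023 m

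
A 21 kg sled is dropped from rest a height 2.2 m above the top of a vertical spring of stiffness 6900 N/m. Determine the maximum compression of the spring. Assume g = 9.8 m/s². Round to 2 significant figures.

x = 0.39 m

Let x be the compression. The total drop is H + x, and the sled is instantaneously at rest at max compression, so energy conservation gives:
mg(H + x) = ½kx²
½(6900)x² − (21)(9.8)x − (21)(9.8)(2.2) = 0
3450x² − 205.8x − 452.8 = 0
x = [205.8 + √(42354 + 6.2481e+06)]/(2 × 3450) = 0.3933 m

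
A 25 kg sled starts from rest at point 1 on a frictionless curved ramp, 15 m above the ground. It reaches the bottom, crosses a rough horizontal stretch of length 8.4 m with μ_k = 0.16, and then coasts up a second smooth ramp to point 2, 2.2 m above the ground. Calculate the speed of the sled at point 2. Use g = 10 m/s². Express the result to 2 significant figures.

Energy at 1: mgh₁ = (25)(10)(15) = 3750.0 J
Friction loss: W_f = μ_k mg d = 336.0 J
At 2: ½mv² + mgh₂ = mgh₁ − W_f
½mv² = 3750.0 − 336.0 − 550.00 = 2864.0 J
v = √(2 × 2864.0/25) = 15.14 m/s

v = 15 m/s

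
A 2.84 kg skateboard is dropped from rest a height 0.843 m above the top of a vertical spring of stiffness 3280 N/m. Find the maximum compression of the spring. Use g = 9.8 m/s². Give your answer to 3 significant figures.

x = 0.128 m

Measuring PE from the top of the relaxed spring, at max compression the skateboard has dropped H + x with zero KE, so:
mg(H + x) = ½kx²
½(3280)x² − (2.84)(9.8)x − (2.84)(9.8)(0.843) = 0
1640x² − 27.83x − 23.46 = 0
x = [27.83 + √(774.6 + 153913)]/(2 × 1640) = 0.1284 m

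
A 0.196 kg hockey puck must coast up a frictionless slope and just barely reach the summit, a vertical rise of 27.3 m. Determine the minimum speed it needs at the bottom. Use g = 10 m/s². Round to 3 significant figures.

At the top it is momentarily at rest, so all KE converts to PE: ½mv² = mgh
v = √(2gh) = √(2 × 10 × 27.3) = 23.37 m/s

v = 23.4 m/s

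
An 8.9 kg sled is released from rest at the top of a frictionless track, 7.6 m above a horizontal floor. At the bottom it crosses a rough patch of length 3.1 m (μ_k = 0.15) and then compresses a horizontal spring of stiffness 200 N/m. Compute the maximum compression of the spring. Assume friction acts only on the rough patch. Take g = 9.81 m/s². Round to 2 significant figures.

Initial energy: E₁ = mgh = (8.9)(9.81)(7.6) = 663.55 J
Friction removes W_f = μ_k mg d = (0.15)(8.9)(9.81)(3.1) = 40.60 J
Energy reaching the spring: E = 663.55 − 40.60 = 622.95 J
At max compression ½kx² = E ⇒ x = √(2E/k) = √(2 × 622.95/200) = 2.496 m

x = 2.5 m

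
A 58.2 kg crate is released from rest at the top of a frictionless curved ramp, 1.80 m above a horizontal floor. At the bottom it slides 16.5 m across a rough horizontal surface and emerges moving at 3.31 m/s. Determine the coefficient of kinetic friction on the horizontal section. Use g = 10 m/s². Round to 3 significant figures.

μ_k = 0.0759

Applying the work–energy principle:
mgh = ½mv² + μ_k m g d
mgh = 1047.6 J; ½mv² = 318.82 J
W_f = 1047.6 − 318.82 = 728.8 J
μ_k = W_f/(mg·d) = 728.8/(582.0 × 16.5) = 0.07589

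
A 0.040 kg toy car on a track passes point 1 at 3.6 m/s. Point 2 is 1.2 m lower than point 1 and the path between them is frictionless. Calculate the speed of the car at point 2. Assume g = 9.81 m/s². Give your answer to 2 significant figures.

Equating total energy at the two states: ½mv₀² + mgh = ½mv²
The mass cancels from both sides.
v² = v₀² + 2gh = (3.6)² + 2(9.81)(1.2) = 36.504
v = √36.504 = 6.042 m/s

v = 6.0 m/s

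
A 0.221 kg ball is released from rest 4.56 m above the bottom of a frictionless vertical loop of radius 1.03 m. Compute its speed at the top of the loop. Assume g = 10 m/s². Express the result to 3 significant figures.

v = 7.07 m/s

Energy conservation: mgh = ½mv_top² + mg(2r)
v_top² = 2g(h − 2r) = 2(10)(4.56 − 2.060) = 50.00
v_top = 7.071 m/s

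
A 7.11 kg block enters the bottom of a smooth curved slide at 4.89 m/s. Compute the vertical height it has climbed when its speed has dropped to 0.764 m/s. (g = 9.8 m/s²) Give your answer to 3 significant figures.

h = 1.19 m

Conservation of energy: ½mv₁² = ½mv₂² + mgh
h = (v₁² − v₂²)/(2g) = (4.89² − 0.764²)/(2 × 9.8) = 1.190 m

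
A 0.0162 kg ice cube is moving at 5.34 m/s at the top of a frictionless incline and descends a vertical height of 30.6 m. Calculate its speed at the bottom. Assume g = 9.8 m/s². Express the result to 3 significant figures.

v = 25.1 m/s

By conservation of mechanical energy, ½mv₀² + mgh = ½mv²
v² = v₀² + 2gh = (5.34)² + 2(9.8)(30.6) = 628.28
v = √628.28 = 25.07 m/s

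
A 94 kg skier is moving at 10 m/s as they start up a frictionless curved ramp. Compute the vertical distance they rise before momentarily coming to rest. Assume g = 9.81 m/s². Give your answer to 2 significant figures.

By energy conservation, ½mv² = mgh
h = v²/(2g) = 10²/(2 × 9.81) = 5.097 m

h = 5.1 m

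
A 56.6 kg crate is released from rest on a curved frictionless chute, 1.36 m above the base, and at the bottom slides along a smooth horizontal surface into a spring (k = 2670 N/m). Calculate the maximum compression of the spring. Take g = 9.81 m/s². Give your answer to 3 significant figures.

x = 0.752 m

Gravitational PE at the top equals spring PE at max compression: mgh = ½kx²
x = √(2mgh/k) = √(2 × 56.6 × 9.81 × 1.36 / 2670) = 0.7521 m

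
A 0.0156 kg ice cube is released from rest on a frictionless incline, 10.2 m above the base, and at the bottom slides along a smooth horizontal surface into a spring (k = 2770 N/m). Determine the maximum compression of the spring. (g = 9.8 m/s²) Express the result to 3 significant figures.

x = 0.0336 m

At max compression the cube is momentarily at rest: mgh = ½kx²
x = √(2mgh/k) = √(2 × 0.0156 × 9.8 × 10.2 / 2770) = 0.03355 m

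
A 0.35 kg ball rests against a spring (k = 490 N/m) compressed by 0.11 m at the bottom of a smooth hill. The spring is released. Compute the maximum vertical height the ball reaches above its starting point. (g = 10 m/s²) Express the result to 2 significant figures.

Energy conservation from release to the highest point: ½kx² = mgh
h = kx²/(2mg) = (490)(0.11)²/(2 × 0.35 × 10) = 0.8470 m

h = 0.85 m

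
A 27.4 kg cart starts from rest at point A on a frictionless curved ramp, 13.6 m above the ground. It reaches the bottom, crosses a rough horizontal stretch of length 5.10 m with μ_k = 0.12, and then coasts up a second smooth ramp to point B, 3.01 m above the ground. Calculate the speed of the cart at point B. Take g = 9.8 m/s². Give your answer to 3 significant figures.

v = 14.0 m/s

Energy at A: mgh₁ = (27.4)(9.8)(13.6) = 3651.9 J
Friction loss: W_f = μ_k mg d = 164.3 J
At B: ½mv² + mgh₂ = mgh₁ − W_f
½mv² = 3651.9 − 164.3 − 808.25 = 2679.3 J
v = √(2 × 2679.3/27.4) = 13.98 m/s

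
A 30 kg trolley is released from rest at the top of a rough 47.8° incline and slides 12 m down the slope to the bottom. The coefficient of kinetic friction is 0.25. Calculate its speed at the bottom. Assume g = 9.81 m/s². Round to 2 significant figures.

v = 12 m/s

Work–energy: mg(L sinθ) − μ_k(mg cosθ)L = ½mv²
mgh = mgL sinθ = (30)(9.81)(12)sin47.8° = 2616.2 J
W_f = μ_k mg cosθ · L = (0.25)(30)(9.81)cos47.8°·12 = 593.1 J
½mv² = 2616.2 − 593.1 = 2023.2 J
v = √(2 × 2023.2/30) = 11.61 m/s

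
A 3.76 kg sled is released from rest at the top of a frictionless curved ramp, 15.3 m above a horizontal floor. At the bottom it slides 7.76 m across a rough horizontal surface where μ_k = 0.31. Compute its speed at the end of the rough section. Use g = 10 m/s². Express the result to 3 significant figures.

Energy bookkeeping (friction removes W_f = μ_k N d):
mgh = ½mv² + μ_k m g d
W_f = μ_k mg d = (0.31)(3.76)(10)(7.76) = 90.45 J
½mv² = mgh − W_f = 575.28 − 90.45 = 484.83 J
v = √(2 × 484.83/3.76) = 16.06 m/s

v = 16.1 m/s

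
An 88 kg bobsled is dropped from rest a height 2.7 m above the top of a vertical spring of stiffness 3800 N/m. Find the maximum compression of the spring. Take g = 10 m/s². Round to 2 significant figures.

x = 1.4 m

Let x be the compression. The total drop is H + x, and the bobsled is instantaneously at rest at max compression, so energy conservation gives:
mg(H + x) = ½kx²
½(3800)x² − (88)(10)x − (88)(10)(2.7) = 0
1900x² − 880.0x − 2376 = 0
x = [880.0 + √(774400 + 1.8058e+07)]/(2 × 1900) = 1.374 m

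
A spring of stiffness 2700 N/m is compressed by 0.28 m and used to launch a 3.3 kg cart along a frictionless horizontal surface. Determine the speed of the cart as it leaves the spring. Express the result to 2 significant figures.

v = 8.0 m/s

The cart leaves the spring when the spring is at natural length, so ½kx² = ½mv²
v = x√(k/m) = 0.28 × √(2700/3.3) = 8.009 m/s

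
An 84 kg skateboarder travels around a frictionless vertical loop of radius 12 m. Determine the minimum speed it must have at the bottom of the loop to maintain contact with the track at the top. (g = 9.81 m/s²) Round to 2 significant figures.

At the top: mg = mv_top²/r ⇒ v_top² = gr = 117.7 m²/s²
Energy from bottom to top (height 2r): ½mv_bot² = ½mv_top² + mg(2r)
v_bot² = gr + 4gr = 5gr = 588.6
v_bot = √(5gr) = 24.26 m/s

v = 24 m/s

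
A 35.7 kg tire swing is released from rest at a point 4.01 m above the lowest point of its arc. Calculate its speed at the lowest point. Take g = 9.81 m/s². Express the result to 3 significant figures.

v = 8.87 m/s

Mechanical energy is conserved (no friction): mgh = ½mv²
v = √(2gh) = √(2 × 9.81 × 4.01) = √78.676 = 8.870 m/s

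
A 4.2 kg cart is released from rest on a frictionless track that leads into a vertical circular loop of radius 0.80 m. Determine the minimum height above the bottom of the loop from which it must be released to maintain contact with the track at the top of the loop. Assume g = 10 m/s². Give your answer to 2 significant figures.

h = 2.0 m

At the top, for minimum speed gravity alone supplies the centripetal force: mg = mv_top²/r ⇒ v_top² = gr = 8.000 m²/s²
Energy conservation from release height h to the top (height 2r): mgh = ½mv_top² + mg(2r)
h = v_top²/(2g) + 2r = r/2 + 2r = 5r/2 = 2.000 m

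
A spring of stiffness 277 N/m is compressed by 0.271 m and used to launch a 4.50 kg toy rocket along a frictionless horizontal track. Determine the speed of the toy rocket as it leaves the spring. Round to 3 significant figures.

The toy rocket leaves the spring when the spring is at natural length, so ½kx² = ½mv²
v = x√(k/m) = 0.271 × √(277/4.50) = 2.126 m/s

v = 2.13 m/s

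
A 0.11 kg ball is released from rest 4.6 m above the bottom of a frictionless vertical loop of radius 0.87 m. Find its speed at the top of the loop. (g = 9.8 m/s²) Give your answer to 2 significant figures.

v = 7.5 m/s

Energy conservation: mgh = ½mv_top² + mg(2r)
v_top² = 2g(h − 2r) = 2(9.8)(4.6 − 1.740) = 56.06
v_top = 7.487 m/s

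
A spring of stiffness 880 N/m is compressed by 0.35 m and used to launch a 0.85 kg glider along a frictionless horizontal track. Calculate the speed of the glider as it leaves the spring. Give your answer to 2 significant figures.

v = 11 m/s

Conservation of energy: ½kx² = ½mv²
v = x√(k/m) = 0.35 × √(880/0.85) = 11.26 m/s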